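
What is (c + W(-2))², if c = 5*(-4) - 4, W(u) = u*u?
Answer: 400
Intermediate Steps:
W(u) = u²
c = -24 (c = -20 - 4 = -24)
(c + W(-2))² = (-24 + (-2)²)² = (-24 + 4)² = (-20)² = 400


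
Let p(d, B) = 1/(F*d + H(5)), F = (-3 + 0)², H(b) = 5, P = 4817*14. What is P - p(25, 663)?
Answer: 15510739/230 ≈ 67438.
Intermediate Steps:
P = 67438
F = 9 (F = (-3)² = 9)
p(d, B) = 1/(5 + 9*d) (p(d, B) = 1/(9*d + 5) = 1/(5 + 9*d))
P - p(25, 663) = 67438 - 1/(5 + 9*25) = 67438 - 1/(5 + 225) = 67438 - 1/230 = 15510739/230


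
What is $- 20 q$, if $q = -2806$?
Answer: $56120$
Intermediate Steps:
$- 20 q = \left(-20\right) \left(-2806\right) = 56120$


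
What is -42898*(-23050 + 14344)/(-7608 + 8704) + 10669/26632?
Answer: 1243283051705/3648584 ≈ 3.4076e+5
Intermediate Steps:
-42898*(-23050 + 14344)/(-7608 + 8704) + 10669/26632 = -42898/(1096/(-8706)) + 10669*(1/26632) = -42898/(1096*(-1/8706)) + 10669/26632 = -42898/(-548/4353) + 10669/26632 = -42898*(-4353/548) + 10669/26632 = 93367497/274 + 10669/26632 = 1243283051705/3648584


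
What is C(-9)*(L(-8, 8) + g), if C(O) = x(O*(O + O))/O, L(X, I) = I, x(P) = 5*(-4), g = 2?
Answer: 200/9 ≈ 22.222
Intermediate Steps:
x(P) = -20
C(O) = -20/O
C(-9)*(L(-8, 8) + g) = (-20/(-9))*(8 + 2) = -20*(-⅑)*10 = (20/9)*10 = 200/9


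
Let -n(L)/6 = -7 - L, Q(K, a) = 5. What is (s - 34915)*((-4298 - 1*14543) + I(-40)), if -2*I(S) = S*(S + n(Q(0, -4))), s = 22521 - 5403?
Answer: 323923197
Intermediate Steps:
n(L) = 42 + 6*L (n(L) = -6*(-7 - L) = 42 + 6*L)
s = 17118
I(S) = -S*(72 + S)/2 (I(S) = -S*(S + (42 + 6*5))/2 = -S*(S + (42 + 30))/2 = -S*(S + 72)/2 = -S*(72 + S)/2)
(s - 34915)*((-4298 - 1*14543) + I(-40)) = (17118 - 34915)*((-4298 - 1*14543) - ½*(-40)*(72 - 40)) = -17797*((-4298 - 14543) - ½*(-40)*32) = -17797*(-18841 + 640) = -17797*(-18201) = 323923197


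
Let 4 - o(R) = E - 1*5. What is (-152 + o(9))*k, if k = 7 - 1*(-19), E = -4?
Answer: -3614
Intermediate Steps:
o(R) = 13 (o(R) = 4 - (-4 - 1*5) = 4 - (-4 - 5) = 4 - 1*(-9) = 4 + 9 = 13)
k = 26 (k = 7 + 19 = 26)
(-152 + o(9))*k = (-152 + 13)*26 = -139*26 = -3614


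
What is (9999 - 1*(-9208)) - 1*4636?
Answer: 14571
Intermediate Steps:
(9999 - 1*(-9208)) - 1*4636 = (9999 + 9208) - 4636 = 19207 - 4636 = 14571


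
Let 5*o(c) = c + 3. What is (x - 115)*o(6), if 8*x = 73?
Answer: -7623/40 ≈ -190.57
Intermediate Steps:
o(c) = ⅗ + c/5 (o(c) = (c + 3)/5 = (3 + c)/5 = ⅗ + c/5)
x = 73/8 (x = (⅛)*73 = 73/8 ≈ 9.1250)
(x - 115)*o(6) = (73/8 - 115)*(⅗ + (⅕)*6) = -847*(⅗ + 6/5)/8 = -847/8*9/5 = -7623/40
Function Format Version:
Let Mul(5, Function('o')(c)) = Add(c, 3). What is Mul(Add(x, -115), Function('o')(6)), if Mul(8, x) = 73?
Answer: Rational(-7623, 40) ≈ -190.57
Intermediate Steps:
Function('o')(c) = Add(Rational(3, 5), Mul(Rational(1, 5), c)) (Function('o')(c) = Mul(Rational(1, 5), Add(c, 3)) = Mul(Rational(1, 5), Add(3, c)) = Add(Rational(3, 5), Mul(Rational(1, 5), c)))
x = Rational(73, 8) (x = Mul(Rational(1, 8), 73) = Rational(73, 8) ≈ 9.1250)
Mul(Add(x, -115), Function('o')(6)) = Mul(Add(Rational(73, 8), -115), Add(Rational(3, 5), Mul(Rational(1, 5), 6))) = Mul(Rational(-847, 8), Add(Rational(3, 5), Rational(6, 5))) = Mul(Rational(-847, 8), Rational(9, 5)) = Rational(-7623, 40)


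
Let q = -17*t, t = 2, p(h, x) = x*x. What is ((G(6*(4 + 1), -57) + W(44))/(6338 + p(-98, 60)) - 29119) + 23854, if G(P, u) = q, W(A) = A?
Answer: -26161780/4969 ≈ -5265.0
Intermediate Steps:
p(h, x) = x²
q = -34 (q = -17*2 = -34)
G(P, u) = -34
((G(6*(4 + 1), -57) + W(44))/(6338 + p(-98, 60)) - 29119) + 23854 = ((-34 + 44)/(6338 + 60²) - 29119) + 23854 = (10/(6338 + 3600) - 29119) + 23854 = (10/9938 - 29119) + 23854 = (10*(1/9938) - 29119) + 23854 = (5/4969 - 29119) + 23854 = -144692306/4969 + 23854 = -26161780/4969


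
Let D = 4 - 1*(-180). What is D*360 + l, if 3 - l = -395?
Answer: 66638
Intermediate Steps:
l = 398 (l = 3 - 1*(-395) = 3 + 395 = 398)
D = 184 (D = 4 + 180 = 184)
D*360 + l = 184*360 + 398 = 66240 + 398 = 66638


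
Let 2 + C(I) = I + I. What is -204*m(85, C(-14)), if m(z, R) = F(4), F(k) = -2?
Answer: 408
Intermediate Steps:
C(I) = -2 + 2*I (C(I) = -2 + (I + I) = -2 + 2*I)
m(z, R) = -2
-204*m(85, C(-14)) = -204*(-2) = 408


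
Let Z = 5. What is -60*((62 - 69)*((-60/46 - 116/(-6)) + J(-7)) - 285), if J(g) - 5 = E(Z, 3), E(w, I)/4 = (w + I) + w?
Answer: 1118080/23 ≈ 48612.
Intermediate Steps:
E(w, I) = 4*I + 8*w (E(w, I) = 4*((w + I) + w) = 4*((I + w) + w) = 4*(I + 2*w) = 4*I + 8*w)
J(g) = 57 (J(g) = 5 + (4*3 + 8*5) = 5 + (12 + 40) = 5 + 52 = 57)
-60*((62 - 69)*((-60/46 - 116/(-6)) + J(-7)) - 285) = -60*((62 - 69)*((-60/46 - 116/(-6)) + 57) - 285) = -60*(-7*((-60*1/46 - 116*(-1/6)) + 57) - 285) = -60*(-7*((-30/23 + 58/3) + 57) - 285) = -60*(-7*(1244/69 + 57) - 285) = -60*(-7*5177/69 - 285) = -60*(-36239/69 - 285) = -60*(-55904/69) = 1118080/23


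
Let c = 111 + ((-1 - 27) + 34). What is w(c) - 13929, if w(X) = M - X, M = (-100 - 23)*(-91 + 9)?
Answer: -3960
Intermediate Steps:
M = 10086 (M = -123*(-82) = 10086)
c = 117 (c = 111 + (-28 + 34) = 111 + 6 = 117)
w(X) = 10086 - X
w(c) - 13929 = (10086 - 1*117) - 13929 = (10086 - 117) - 13929 = 9969 - 13929 = -3960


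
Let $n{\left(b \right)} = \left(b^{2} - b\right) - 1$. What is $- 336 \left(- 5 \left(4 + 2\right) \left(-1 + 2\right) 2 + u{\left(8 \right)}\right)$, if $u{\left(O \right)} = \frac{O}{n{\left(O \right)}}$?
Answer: $\frac{1106112}{55} \approx 20111.0$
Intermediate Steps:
$n{\left(b \right)} = -1 + b^{2} - b$
$u{\left(O \right)} = \frac{O}{-1 + O^{2} - O}$
$- 336 \left(- 5 \left(4 + 2\right) \left(-1 + 2\right) 2 + u{\left(8 \right)}\right) = - 336 \left(- 5 \left(4 + 2\right) \left(-1 + 2\right) 2 + \frac{8}{-1 + 8^{2} - 8}\right) = - 336 \left(- 5 \cdot 6 \cdot 1 \cdot 2 + \frac{8}{-1 + 64 - 8}\right) = - 336 \left(\left(-5\right) 6 \cdot 2 + \frac{8}{55}\right) = - 336 \left(\left(-30\right) 2 + 8 \cdot \frac{1}{55}\right) = - 336 \left(-60 + \frac{8}{55}\right) = \left(-336\right) \left(- \frac{3292}{55}\right) = \frac{1106112}{55}$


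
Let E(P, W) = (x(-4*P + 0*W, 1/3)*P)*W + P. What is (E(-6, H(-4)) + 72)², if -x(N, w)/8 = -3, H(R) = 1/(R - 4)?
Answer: 7056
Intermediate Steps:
H(R) = 1/(-4 + R)
x(N, w) = 24 (x(N, w) = -8*(-3) = 24)
E(P, W) = P + 24*P*W (E(P, W) = (24*P)*W + P = 24*P*W + P = P + 24*P*W)
(E(-6, H(-4)) + 72)² = (-6*(1 + 24/(-4 - 4)) + 72)² = (-6*(1 + 24/(-8)) + 72)² = (-6*(1 + 24*(-⅛)) + 72)² = (-6*(1 - 3) + 72)² = (-6*(-2) + 72)² = (12 + 72)² = 84² = 7056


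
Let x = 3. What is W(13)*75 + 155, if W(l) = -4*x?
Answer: -745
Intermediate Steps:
W(l) = -12 (W(l) = -4*3 = -12)
W(13)*75 + 155 = -12*75 + 155 = -900 + 155 = -745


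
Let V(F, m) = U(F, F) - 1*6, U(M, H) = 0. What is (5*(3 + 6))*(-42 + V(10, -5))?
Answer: -2160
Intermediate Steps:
V(F, m) = -6 (V(F, m) = 0 - 1*6 = 0 - 6 = -6)
(5*(3 + 6))*(-42 + V(10, -5)) = (5*(3 + 6))*(-42 - 6) = (5*9)*(-48) = 45*(-48) = -2160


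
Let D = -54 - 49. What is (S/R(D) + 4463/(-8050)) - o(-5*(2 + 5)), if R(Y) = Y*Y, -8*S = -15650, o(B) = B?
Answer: 5914971191/170804900 ≈ 34.630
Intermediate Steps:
D = -103
S = 7825/4 (S = -1/8*(-15650) = 7825/4 ≈ 1956.3)
R(Y) = Y**2
(S/R(D) + 4463/(-8050)) - o(-5*(2 + 5)) = (7825/(4*((-103)**2)) + 4463/(-8050)) - (-5)*(2 + 5) = ((7825/4)/10609 + 4463*(-1/8050)) - (-5)*7 = ((7825/4)*(1/10609) - 4463/8050) - 1*(-35) = (7825/42436 - 4463/8050) + 35 = -63200309/170804900 + 35 = 5914971191/170804900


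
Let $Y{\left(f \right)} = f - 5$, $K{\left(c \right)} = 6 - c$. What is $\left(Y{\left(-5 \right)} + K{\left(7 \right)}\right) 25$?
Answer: $-275$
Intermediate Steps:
$Y{\left(f \right)} = -5 + f$ ($Y{\left(f \right)} = f - 5 = -5 + f$)
$\left(Y{\left(-5 \right)} + K{\left(7 \right)}\right) 25 = \left(\left(-5 - 5\right) + \left(6 - 7\right)\right) 25 = \left(-10 + \left(6 - 7\right)\right) 25 = \left(-10 - 1\right) 25 = \left(-11\right) 25 = -275$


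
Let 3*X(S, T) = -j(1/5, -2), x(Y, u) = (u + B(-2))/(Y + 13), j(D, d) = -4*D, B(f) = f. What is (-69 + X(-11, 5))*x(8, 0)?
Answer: 2062/315 ≈ 6.5460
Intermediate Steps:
x(Y, u) = (-2 + u)/(13 + Y) (x(Y, u) = (u - 2)/(Y + 13) = (-2 + u)/(13 + Y))
X(S, T) = 4/15 (X(S, T) = (-(-4)/5)/3 = (-1*(-⅘))/3 = (⅓)*(⅘) = 4/15)
(-69 + X(-11, 5))*x(8, 0) = (-69 + 4/15)*((-2 + 0)/(13 + 8)) = -1031*(-2)/(15*21) = -1031*(-2)/315 = -1031/15*(-2/21) = 2062/315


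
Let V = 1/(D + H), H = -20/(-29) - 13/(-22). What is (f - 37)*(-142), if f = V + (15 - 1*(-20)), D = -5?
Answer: 764528/2373 ≈ 322.18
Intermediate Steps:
H = 817/638 (H = -20*(-1/29) - 13*(-1/22) = 20/29 + 13/22 = 817/638 ≈ 1.2806)
V = -638/2373 (V = 1/(-5 + 817/638) = 1/(-2373/638) = -638/2373 ≈ -0.26886)
f = 82417/2373 (f = -638/2373 + (15 - 1*(-20)) = -638/2373 + (15 + 20) = -638/2373 + 35 = 82417/2373 ≈ 34.731)
(f - 37)*(-142) = (82417/2373 - 37)*(-142) = -5384/2373*(-142) = 764528/2373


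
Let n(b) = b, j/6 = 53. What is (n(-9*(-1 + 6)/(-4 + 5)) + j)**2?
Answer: 74529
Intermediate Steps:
j = 318 (j = 6*53 = 318)
(n(-9*(-1 + 6)/(-4 + 5)) + j)**2 = (-9*(-1 + 6)/(-4 + 5) + 318)**2 = (-9/(1/5) + 318)**2 = (-9/(1*(1/5)) + 318)**2 = (-9/1/5 + 318)**2 = (-9*5 + 318)**2 = (-45 + 318)**2 = 273**2 = 74529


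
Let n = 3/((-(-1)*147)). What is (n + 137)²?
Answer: 45077796/2401 ≈ 18775.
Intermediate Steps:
n = 1/49 (n = 3/((-1*(-147))) = 3/147 = 3*(1/147) = 1/49 ≈ 0.020408)
(n + 137)² = (1/49 + 137)² = (6714/49)² = 45077796/2401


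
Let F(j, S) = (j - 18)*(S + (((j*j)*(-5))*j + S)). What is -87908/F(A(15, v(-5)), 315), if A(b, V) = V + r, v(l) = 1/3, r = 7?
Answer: -1780137/289840 ≈ -6.1418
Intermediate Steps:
v(l) = 1/3
A(b, V) = 7 + V (A(b, V) = V + 7 = 7 + V)
F(j, S) = (-18 + j)*(-5*j**3 + 2*S) (F(j, S) = (-18 + j)*(S + ((j**2*(-5))*j + S)) = (-18 + j)*(S + ((-5*j**2)*j + S)) = (-18 + j)*(S + (-5*j**3 + S)) = (-18 + j)*(S + (S - 5*j**3)) = (-18 + j)*(-5*j**3 + 2*S))
-87908/F(A(15, v(-5)), 315) = -87908/(-36*315 - 5*(7 + 1/3)**4 + 90*(7 + 1/3)**3 + 2*315*(7 + 1/3)) = -87908/(-11340 - 5*(22/3)**4 + 90*(22/3)**3 + 2*315*(22/3)) = -87908/(-11340 - 5*234256/81 + 90*(10648/27) + 4620) = -87908/(-11340 - 1171280/81 + 106480/3 + 4620) = -87908/1159360/81 = -87908*81/1159360 = -1780137/289840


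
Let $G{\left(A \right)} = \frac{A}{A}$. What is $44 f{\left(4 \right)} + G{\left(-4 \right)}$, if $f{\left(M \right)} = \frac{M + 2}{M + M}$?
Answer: $34$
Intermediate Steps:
$G{\left(A \right)} = 1$
$f{\left(M \right)} = \frac{2 + M}{2 M}$
$44 f{\left(4 \right)} + G{\left(-4 \right)} = 44 \frac{2 + 4}{2 \cdot 4} + 1 = 44 \cdot \frac{1}{2} \cdot \frac{1}{4} \cdot 6 + 1 = 44 \cdot \frac{3}{4} + 1 = 33 + 1 = 34$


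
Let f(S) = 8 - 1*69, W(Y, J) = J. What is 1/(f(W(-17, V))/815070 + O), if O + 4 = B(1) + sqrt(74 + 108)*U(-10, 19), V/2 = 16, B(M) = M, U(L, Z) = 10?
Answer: 1993067033970/12084992358916559 + 6643391049000*sqrt(182)/12084992358916559 ≈ 0.0075811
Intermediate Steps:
V = 32 (V = 2*16 = 32)
f(S) = -61 (f(S) = 8 - 69 = -61)
O = -3 + 10*sqrt(182) (O = -4 + (1 + sqrt(74 + 108)*10) = -4 + (1 + sqrt(182)*10) = -4 + (1 + 10*sqrt(182)) = -3 + 10*sqrt(182) ≈ 131.91)
1/(f(W(-17, V))/815070 + O) = 1/(-61/815070 + (-3 + 10*sqrt(182))) = 1/(-2445271/815070 + 10*sqrt(182))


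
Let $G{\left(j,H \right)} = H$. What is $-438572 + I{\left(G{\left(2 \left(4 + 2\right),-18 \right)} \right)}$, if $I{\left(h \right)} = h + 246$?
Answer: $-438344$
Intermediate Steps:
$I{\left(h \right)} = 246 + h$
$-438572 + I{\left(G{\left(2 \left(4 + 2\right),-18 \right)} \right)} = -438572 + \left(246 - 18\right) = -438572 + 228 = -438344$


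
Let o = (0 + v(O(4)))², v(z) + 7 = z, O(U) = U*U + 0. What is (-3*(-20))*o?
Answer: 4860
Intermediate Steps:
O(U) = U² (O(U) = U² + 0 = U²)
v(z) = -7 + z
o = 81 (o = (0 + (-7 + 4²))² = (0 + (-7 + 16))² = (0 + 9)² = 9² = 81)
(-3*(-20))*o = -3*(-20)*81 = 60*81 = 4860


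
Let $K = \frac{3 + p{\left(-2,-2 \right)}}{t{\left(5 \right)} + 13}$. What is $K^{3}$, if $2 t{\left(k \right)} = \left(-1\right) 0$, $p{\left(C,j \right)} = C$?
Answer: $\frac{1}{2197} \approx 0.00045517$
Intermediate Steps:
$t{\left(k \right)} = 0$ ($t{\left(k \right)} = \frac{\left(-1\right) 0}{2} = \frac{1}{2} \cdot 0 = 0$)
$K = \frac{1}{13}$ ($K = \frac{3 - 2}{0 + 13} = 1 \cdot \frac{1}{13} = \frac{1}{13} \approx 0.076923$)
$K^{3} = \left(\frac{1}{13}\right)^{3} = \frac{1}{2197}$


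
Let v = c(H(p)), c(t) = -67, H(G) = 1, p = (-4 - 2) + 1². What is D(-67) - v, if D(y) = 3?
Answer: 70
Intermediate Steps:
p = -5 (p = -6 + 1 = -5)
v = -67
D(-67) - v = 3 - 1*(-67) = 3 + 67 = 70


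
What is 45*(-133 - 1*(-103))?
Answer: -1350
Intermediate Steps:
45*(-133 - 1*(-103)) = 45*(-133 + 103) = 45*(-30) = -1350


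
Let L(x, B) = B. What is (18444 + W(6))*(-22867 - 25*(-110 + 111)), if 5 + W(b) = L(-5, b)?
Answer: -422242940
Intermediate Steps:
W(b) = -5 + b
(18444 + W(6))*(-22867 - 25*(-110 + 111)) = (18444 + (-5 + 6))*(-22867 - 25*(-110 + 111)) = (18444 + 1)*(-22867 - 25*1) = 18445*(-22867 - 25) = 18445*(-22892) = -422242940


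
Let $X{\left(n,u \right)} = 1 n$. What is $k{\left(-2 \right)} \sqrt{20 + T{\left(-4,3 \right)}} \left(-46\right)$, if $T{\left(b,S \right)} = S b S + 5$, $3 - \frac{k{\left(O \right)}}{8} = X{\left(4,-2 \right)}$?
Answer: $368 i \sqrt{11} \approx 1220.5 i$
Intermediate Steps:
$X{\left(n,u \right)} = n$
$k{\left(O \right)} = -8$ ($k{\left(O \right)} = 24 - 32 = -8$)
$T{\left(b,S \right)} = 5 + b S^{2}$ ($T{\left(b,S \right)} = b S^{2} + 5 = 5 + b S^{2}$)
$k{\left(-2 \right)} \sqrt{20 + T{\left(-4,3 \right)}} \left(-46\right) = - 8 \sqrt{20 + \left(5 - 4 \cdot 3^{2}\right)} \left(-46\right) = - 8 \sqrt{20 + \left(5 - 36\right)} \left(-46\right) = - 8 \sqrt{20 - 31} \left(-46\right) = - 8 \sqrt{-11} \left(-46\right) = - 8 i \sqrt{11} \left(-46\right) = 368 i \sqrt{11}$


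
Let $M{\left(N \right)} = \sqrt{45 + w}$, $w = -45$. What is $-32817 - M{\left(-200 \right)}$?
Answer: $-32817$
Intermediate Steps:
$M{\left(N \right)} = 0$ ($M{\left(N \right)} = \sqrt{45 - 45} = \sqrt{0} = 0$)
$-32817 - M{\left(-200 \right)} = -32817 - 0 = -32817 + 0 = -32817$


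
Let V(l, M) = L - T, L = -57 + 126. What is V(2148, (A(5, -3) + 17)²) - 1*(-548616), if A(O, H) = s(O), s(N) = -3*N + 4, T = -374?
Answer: 549059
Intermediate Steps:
s(N) = 4 - 3*N
A(O, H) = 4 - 3*O
L = 69
V(l, M) = 443 (V(l, M) = 69 - 1*(-374) = 69 + 374 = 443)
V(2148, (A(5, -3) + 17)²) - 1*(-548616) = 443 - 1*(-548616) = 443 + 548616 = 549059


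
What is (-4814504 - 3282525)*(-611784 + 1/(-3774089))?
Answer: 18695451021790047533/3774089 ≈ 4.9536e+12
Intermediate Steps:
(-4814504 - 3282525)*(-611784 + 1/(-3774089)) = -8097029*(-611784 - 1/3774089) = -8097029*(-2308927264777/3774089) = 18695451021790047533/3774089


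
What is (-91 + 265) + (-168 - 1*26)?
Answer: -20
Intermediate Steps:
(-91 + 265) + (-168 - 1*26) = 174 + (-168 - 26) = 174 - 194 = -20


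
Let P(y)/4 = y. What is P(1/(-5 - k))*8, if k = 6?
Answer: -32/11 ≈ -2.9091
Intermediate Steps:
P(y) = 4*y
P(1/(-5 - k))*8 = (4/(-5 - 1*6))*8 = (4/(-5 - 6))*8 = (4/(-11))*8 = (4*(-1/11))*8 = -4/11*8 = -32/11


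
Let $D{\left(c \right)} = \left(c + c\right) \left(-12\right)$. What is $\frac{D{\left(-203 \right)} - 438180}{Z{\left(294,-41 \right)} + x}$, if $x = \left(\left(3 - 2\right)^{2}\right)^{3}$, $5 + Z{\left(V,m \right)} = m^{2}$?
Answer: $- \frac{144436}{559} \approx -258.38$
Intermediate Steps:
$Z{\left(V,m \right)} = -5 + m^{2}$
$D{\left(c \right)} = - 24 c$ ($D{\left(c \right)} = 2 c \left(-12\right) = - 24 c$)
$x = 1$ ($x = \left(1^{2}\right)^{3} = 1^{3} = 1$)
$\frac{D{\left(-203 \right)} - 438180}{Z{\left(294,-41 \right)} + x} = \frac{\left(-24\right) \left(-203\right) - 438180}{\left(-5 + \left(-41\right)^{2}\right) + 1} = \frac{4872 - 438180}{\left(-5 + 1681\right) + 1} = - \frac{433308}{1676 + 1} = - \frac{433308}{1677} = \left(-433308\right) \frac{1}{1677} = - \frac{144436}{559}$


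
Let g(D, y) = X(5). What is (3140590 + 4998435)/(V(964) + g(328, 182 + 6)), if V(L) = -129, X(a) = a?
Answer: -8139025/124 ≈ -65637.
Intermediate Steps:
g(D, y) = 5
(3140590 + 4998435)/(V(964) + g(328, 182 + 6)) = (3140590 + 4998435)/(-129 + 5) = 8139025/(-124) = 8139025*(-1/124) = -8139025/124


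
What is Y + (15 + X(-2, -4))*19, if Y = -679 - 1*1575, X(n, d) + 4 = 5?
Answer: -1950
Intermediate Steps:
X(n, d) = 1 (X(n, d) = -4 + 5 = 1)
Y = -2254 (Y = -679 - 1575 = -2254)
Y + (15 + X(-2, -4))*19 = -2254 + (15 + 1)*19 = -2254 + 16*19 = -2254 + 304 = -1950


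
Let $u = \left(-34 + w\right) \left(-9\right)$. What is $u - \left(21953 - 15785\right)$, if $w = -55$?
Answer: $-5367$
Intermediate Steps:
$u = 801$ ($u = \left(-34 - 55\right) \left(-9\right) = \left(-89\right) \left(-9\right) = 801$)
$u - \left(21953 - 15785\right) = 801 - \left(21953 - 15785\right) = 801 - 6168 = -5367$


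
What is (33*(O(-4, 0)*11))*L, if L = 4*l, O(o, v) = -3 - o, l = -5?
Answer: -7260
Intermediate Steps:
L = -20 (L = 4*(-5) = -20)
(33*(O(-4, 0)*11))*L = (33*((-3 - 1*(-4))*11))*(-20) = (33*((-3 + 4)*11))*(-20) = (33*(1*11))*(-20) = (33*11)*(-20) = 363*(-20) = -7260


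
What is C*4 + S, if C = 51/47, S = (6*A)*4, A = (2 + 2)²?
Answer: 18252/47 ≈ 388.34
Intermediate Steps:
A = 16 (A = 4² = 16)
S = 384 (S = (6*16)*4 = 96*4 = 384)
C = 51/47 (C = 51*(1/47) = 51/47 ≈ 1.0851)
C*4 + S = (51/47)*4 + 384 = 204/47 + 384 = 18252/47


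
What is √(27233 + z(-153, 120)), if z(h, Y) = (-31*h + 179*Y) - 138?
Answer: √53318 ≈ 230.91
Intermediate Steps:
z(h, Y) = -138 - 31*h + 179*Y
√(27233 + z(-153, 120)) = √(27233 + (-138 - 31*(-153) + 179*120)) = √(27233 + (-138 + 4743 + 21480)) = √(27233 + 26085) = √53318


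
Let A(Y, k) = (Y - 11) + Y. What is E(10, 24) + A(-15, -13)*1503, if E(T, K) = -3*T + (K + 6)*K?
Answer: -60933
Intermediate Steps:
E(T, K) = -3*T + K*(6 + K) (E(T, K) = -3*T + (6 + K)*K = -3*T + K*(6 + K))
A(Y, k) = -11 + 2*Y (A(Y, k) = (-11 + Y) + Y = -11 + 2*Y)
E(10, 24) + A(-15, -13)*1503 = (24**2 - 3*10 + 6*24) + (-11 + 2*(-15))*1503 = (576 - 30 + 144) + (-11 - 30)*1503 = 690 - 41*1503 = 690 - 61623 = -60933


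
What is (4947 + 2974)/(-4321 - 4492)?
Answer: -7921/8813 ≈ -0.89879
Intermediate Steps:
(4947 + 2974)/(-4321 - 4492) = 7921/(-8813) = 7921*(-1/8813) = -7921/8813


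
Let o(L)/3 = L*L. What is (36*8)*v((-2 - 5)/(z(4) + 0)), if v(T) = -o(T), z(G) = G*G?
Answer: -1323/8 ≈ -165.38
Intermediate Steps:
o(L) = 3*L² (o(L) = 3*(L*L) = 3*L²)
z(G) = G²
v(T) = -3*T²
(36*8)*v((-2 - 5)/(z(4) + 0)) = (36*8)*(-3*(-2 - 5)²/(4² + 0)²) = 288*(-3*49/(16 + 0)²) = 288*(-3*(-7/16)²) = 288*(-3*49/256) = 288*(-147/256) = -1323/8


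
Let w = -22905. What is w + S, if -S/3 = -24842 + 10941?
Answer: 18798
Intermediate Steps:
S = 41703 (S = -3*(-24842 + 10941) = -3*(-13901) = 41703)
w + S = -22905 + 41703 = 18798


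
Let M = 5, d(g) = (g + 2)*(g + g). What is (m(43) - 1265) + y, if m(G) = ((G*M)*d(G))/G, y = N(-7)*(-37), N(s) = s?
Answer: 18344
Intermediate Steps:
d(g) = 2*g*(2 + g) (d(g) = (2 + g)*(2*g) = 2*g*(2 + g))
y = 259 (y = -7*(-37) = 259)
m(G) = 10*G*(2 + G) (m(G) = ((G*5)*(2*G*(2 + G)))/G = ((5*G)*(2*G*(2 + G)))/G = (10*G**2*(2 + G))/G = 10*G*(2 + G))
(m(43) - 1265) + y = (10*43*(2 + 43) - 1265) + 259 = (10*43*45 - 1265) + 259 = (19350 - 1265) + 259 = 18085 + 259 = 18344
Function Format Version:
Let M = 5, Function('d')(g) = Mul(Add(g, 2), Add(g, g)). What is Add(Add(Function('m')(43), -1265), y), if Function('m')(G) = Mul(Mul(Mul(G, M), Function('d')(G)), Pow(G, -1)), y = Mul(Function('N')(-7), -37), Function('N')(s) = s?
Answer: 18344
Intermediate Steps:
Function('d')(g) = Mul(2, g, Add(2, g)) (Function('d')(g) = Mul(Add(2, g), Mul(2, g)) = Mul(2, g, Add(2, g)))
y = 259 (y = Mul(-7, -37) = 259)
Function('m')(G) = Mul(10, G, Add(2, G)) (Function('m')(G) = Mul(Mul(Mul(G, 5), Mul(2, G, Add(2, G))), Pow(G, -1)) = Mul(Mul(Mul(5, G), Mul(2, G, Add(2, G))), Pow(G, -1)) = Mul(Mul(10, Pow(G, 2), Add(2, G)), Pow(G, -1)) = Mul(10, G, Add(2, G)))
Add(Add(Function('m')(43), -1265), y) = Add(Add(Mul(10, 43, Add(2, 43)), -1265), 259) = Add(Add(Mul(10, 43, 45), -1265), 259) = Add(Add(19350, -1265), 259) = Add(18085, 259) = 18344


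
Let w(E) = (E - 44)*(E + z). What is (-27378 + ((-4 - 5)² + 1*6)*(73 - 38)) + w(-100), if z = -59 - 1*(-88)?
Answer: -14109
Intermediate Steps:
z = 29 (z = -59 + 88 = 29)
w(E) = (-44 + E)*(29 + E) (w(E) = (E - 44)*(E + 29) = (-44 + E)*(29 + E))
(-27378 + ((-4 - 5)² + 1*6)*(73 - 38)) + w(-100) = (-27378 + ((-4 - 5)² + 1*6)*(73 - 38)) + (-1276 + (-100)² - 15*(-100)) = (-27378 + ((-9)² + 6)*35) + (-1276 + 10000 + 1500) = (-27378 + (81 + 6)*35) + 10224 = (-27378 + 87*35) + 10224 = (-27378 + 3045) + 10224 = -24333 + 10224 = -14109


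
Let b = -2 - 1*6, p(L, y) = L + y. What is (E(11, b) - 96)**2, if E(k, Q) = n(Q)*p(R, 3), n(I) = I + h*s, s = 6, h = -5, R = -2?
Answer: 17956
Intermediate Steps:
b = -8 (b = -2 - 6 = -8)
n(I) = -30 + I (n(I) = I - 5*6 = I - 30 = -30 + I)
E(k, Q) = -30 + Q (E(k, Q) = (-30 + Q)*(-2 + 3) = (-30 + Q)*1 = -30 + Q)
(E(11, b) - 96)**2 = ((-30 - 8) - 96)**2 = (-38 - 96)**2 = (-134)**2 = 17956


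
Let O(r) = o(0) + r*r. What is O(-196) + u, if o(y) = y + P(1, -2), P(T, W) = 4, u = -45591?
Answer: -7171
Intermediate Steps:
o(y) = 4 + y (o(y) = y + 4 = 4 + y)
O(r) = 4 + r² (O(r) = (4 + 0) + r*r = 4 + r²)
O(-196) + u = (4 + (-196)²) - 45591 = (4 + 38416) - 45591 = 38420 - 45591 = -7171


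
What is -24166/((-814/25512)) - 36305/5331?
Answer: 1643327259041/2169717 ≈ 7.5739e+5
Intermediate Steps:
-24166/((-814/25512)) - 36305/5331 = -24166/((-814*1/25512)) - 36305*1/5331 = -24166/(-407/12756) - 36305/5331 = -24166*(-12756/407) - 36305/5331 = 308261496/407 - 36305/5331 = 1643327259041/2169717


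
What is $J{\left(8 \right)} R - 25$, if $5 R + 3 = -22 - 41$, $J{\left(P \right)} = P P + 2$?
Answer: $- \frac{4481}{5} \approx -896.2$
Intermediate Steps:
$J{\left(P \right)} = 2 + P^{2}$ ($J{\left(P \right)} = P^{2} + 2 = 2 + P^{2}$)
$R = - \frac{66}{5}$ ($R = - \frac{3}{5} + \frac{-22 - 41}{5} = - \frac{3}{5} + \frac{1}{5} \left(-63\right) = - \frac{3}{5} - \frac{63}{5} = - \frac{66}{5} \approx -13.2$)
$J{\left(8 \right)} R - 25 = \left(2 + 8^{2}\right) \left(- \frac{66}{5}\right) - 25 = \left(2 + 64\right) \left(- \frac{66}{5}\right) - 25 = 66 \left(- \frac{66}{5}\right) - 25 = - \frac{4356}{5} - 25 = - \frac{4481}{5}$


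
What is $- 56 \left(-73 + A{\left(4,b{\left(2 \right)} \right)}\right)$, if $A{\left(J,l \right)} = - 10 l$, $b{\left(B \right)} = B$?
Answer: $5208$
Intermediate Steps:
$- 56 \left(-73 + A{\left(4,b{\left(2 \right)} \right)}\right) = - 56 \left(-73 - 20\right) = \left(-56\right) \left(-93\right) = 5208$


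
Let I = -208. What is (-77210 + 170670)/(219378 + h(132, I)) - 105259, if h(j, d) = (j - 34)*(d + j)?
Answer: -2230744641/21193 ≈ -1.0526e+5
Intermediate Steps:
h(j, d) = (-34 + j)*(d + j)
(-77210 + 170670)/(219378 + h(132, I)) - 105259 = (-77210 + 170670)/(219378 + (132² - 34*(-208) - 34*132 - 208*132)) - 105259 = 93460/(219378 + (17424 + 7072 - 4488 - 27456)) - 105259 = 93460/(219378 - 7448) - 105259 = 93460/211930 - 105259 = 93460*(1/211930) - 105259 = 9346/21193 - 105259 = -2230744641/21193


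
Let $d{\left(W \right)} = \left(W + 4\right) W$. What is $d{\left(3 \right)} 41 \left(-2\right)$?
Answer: $-1722$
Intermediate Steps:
$d{\left(W \right)} = W \left(4 + W\right)$ ($d{\left(W \right)} = \left(4 + W\right) W = W \left(4 + W\right)$)
$d{\left(3 \right)} 41 \left(-2\right) = 3 \left(4 + 3\right) 41 \left(-2\right) = 3 \cdot 7 \left(-82\right) = 21 \left(-82\right) = -1722$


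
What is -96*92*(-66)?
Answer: 582912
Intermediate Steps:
-96*92*(-66) = -8832*(-66) = 582912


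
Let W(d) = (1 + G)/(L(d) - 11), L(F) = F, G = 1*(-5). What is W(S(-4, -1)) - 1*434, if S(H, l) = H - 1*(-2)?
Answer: -5638/13 ≈ -433.69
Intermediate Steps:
G = -5
S(H, l) = 2 + H (S(H, l) = H + 2 = 2 + H)
W(d) = -4/(-11 + d) (W(d) = (1 - 5)/(d - 11) = -4/(-11 + d))
W(S(-4, -1)) - 1*434 = -4/(-11 + (2 - 4)) - 1*434 = -4/(-11 - 2) - 434 = -4/(-13) - 434 = -4*(-1/13) - 434 = 4/13 - 434 = -5638/13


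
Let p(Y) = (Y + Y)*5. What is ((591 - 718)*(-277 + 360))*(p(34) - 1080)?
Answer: 7800340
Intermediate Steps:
p(Y) = 10*Y (p(Y) = (2*Y)*5 = 10*Y)
((591 - 718)*(-277 + 360))*(p(34) - 1080) = ((591 - 718)*(-277 + 360))*(10*34 - 1080) = (-127*83)*(340 - 1080) = -10541*(-740) = 7800340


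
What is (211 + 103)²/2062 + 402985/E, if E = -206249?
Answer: 9752185667/212642719 ≈ 45.862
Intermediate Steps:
(211 + 103)²/2062 + 402985/E = (211 + 103)²/2062 + 402985/(-206249) = 314²*(1/2062) + 402985*(-1/206249) = 98596*(1/2062) - 402985/206249 = 49298/1031 - 402985/206249 = 9752185667/212642719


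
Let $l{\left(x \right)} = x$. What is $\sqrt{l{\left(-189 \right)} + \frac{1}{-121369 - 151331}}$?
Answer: $\frac{i \sqrt{15616711203}}{9090} \approx 13.748 i$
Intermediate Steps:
$\sqrt{l{\left(-189 \right)} + \frac{1}{-121369 - 151331}} = \sqrt{-189 + \frac{1}{-121369 - 151331}} = \sqrt{-189 + \frac{1}{-272700}} = \sqrt{-189 - \frac{1}{272700}} = \sqrt{- \frac{51540301}{272700}} = \frac{i \sqrt{15616711203}}{9090}$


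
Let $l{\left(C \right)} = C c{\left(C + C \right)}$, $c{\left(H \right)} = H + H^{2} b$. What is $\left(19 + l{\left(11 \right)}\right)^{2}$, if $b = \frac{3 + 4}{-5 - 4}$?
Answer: $\frac{1219336561}{81} \approx 1.5054 \cdot 10^{7}$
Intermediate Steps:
$b = - \frac{7}{9}$ ($b = \frac{7}{-9} = 7 \left(- \frac{1}{9}\right) = - \frac{7}{9} \approx -0.77778$)
$c{\left(H \right)} = H - \frac{7 H^{2}}{9}$ ($c{\left(H \right)} = H + H^{2} \left(- \frac{7}{9}\right) = H - \frac{7 H^{2}}{9}$)
$l{\left(C \right)} = \frac{2 C^{2} \left(9 - 14 C\right)}{9}$ ($l{\left(C \right)} = C \frac{\left(C + C\right) \left(9 - 7 \left(C + C\right)\right)}{9} = C \frac{2 C \left(9 - 7 \cdot 2 C\right)}{9} = C \frac{2 C \left(9 - 14 C\right)}{9} = \frac{2 C^{2} \left(9 - 14 C\right)}{9}$)
$\left(19 + l{\left(11 \right)}\right)^{2} = \left(19 + 11^{2} \left(2 - \frac{308}{9}\right)\right)^{2} = \left(19 + 121 \left(2 - \frac{308}{9}\right)\right)^{2} = \left(19 + 121 \left(- \frac{290}{9}\right)\right)^{2} = \left(19 - \frac{35090}{9}\right)^{2} = \left(- \frac{34919}{9}\right)^{2} = \frac{1219336561}{81}$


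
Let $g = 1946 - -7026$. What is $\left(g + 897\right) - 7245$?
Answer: $2624$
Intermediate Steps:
$g = 8972$ ($g = 1946 + 7026 = 8972$)
$\left(g + 897\right) - 7245 = \left(8972 + 897\right) - 7245 = 9869 - 7245 = 2624$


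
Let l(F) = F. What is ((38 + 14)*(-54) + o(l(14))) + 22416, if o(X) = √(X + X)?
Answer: 19608 + 2*√7 ≈ 19613.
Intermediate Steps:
o(X) = √2*√X (o(X) = √(2*X) = √2*√X)
((38 + 14)*(-54) + o(l(14))) + 22416 = ((38 + 14)*(-54) + √2*√14) + 22416 = (52*(-54) + 2*√7) + 22416 = (-2808 + 2*√7) + 22416 = 19608 + 2*√7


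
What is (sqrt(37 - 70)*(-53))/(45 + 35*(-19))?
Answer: 53*I*sqrt(33)/620 ≈ 0.49107*I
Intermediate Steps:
(sqrt(37 - 70)*(-53))/(45 + 35*(-19)) = (sqrt(-33)*(-53))/(45 - 665) = ((I*sqrt(33))*(-53))/(-620) = -53*I*sqrt(33)*(-1/620) = 53*I*sqrt(33)/620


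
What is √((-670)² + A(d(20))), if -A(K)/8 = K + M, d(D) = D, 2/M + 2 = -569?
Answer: 2*√36576911869/571 ≈ 669.88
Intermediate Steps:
M = -2/571 (M = 2/(-2 - 569) = 2/(-571) = 2*(-1/571) = -2/571 ≈ -0.0035026)
A(K) = 16/571 - 8*K (A(K) = -8*(K - 2/571) = -8*(-2/571 + K) = 16/571 - 8*K)
√((-670)² + A(d(20))) = √((-670)² + (16/571 - 8*20)) = √(448900 + (16/571 - 160)) = √(448900 - 91344/571) = √(256230556/571) = 2*√36576911869/571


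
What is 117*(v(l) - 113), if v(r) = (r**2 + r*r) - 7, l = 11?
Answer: 14274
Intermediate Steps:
v(r) = -7 + 2*r**2 (v(r) = (r**2 + r**2) - 7 = 2*r**2 - 7 = -7 + 2*r**2)
117*(v(l) - 113) = 117*((-7 + 2*11**2) - 113) = 117*((-7 + 2*121) - 113) = 117*((-7 + 242) - 113) = 117*(235 - 113) = 117*122 = 14274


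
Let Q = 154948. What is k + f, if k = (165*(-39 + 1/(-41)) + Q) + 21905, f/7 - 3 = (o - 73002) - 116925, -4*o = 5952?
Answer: -47948271/41 ≈ -1.1695e+6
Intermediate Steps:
o = -1488 (o = -¼*5952 = -1488)
f = -1339884 (f = 21 + 7*((-1488 - 73002) - 116925) = 21 + 7*(-74490 - 116925) = 21 + 7*(-191415) = 21 - 1339905 = -1339884)
k = 6986973/41 (k = (165*(-39 + 1/(-41)) + 154948) + 21905 = (165*(-39 - 1/41) + 154948) + 21905 = (165*(-1600/41) + 154948) + 21905 = (-264000/41 + 154948) + 21905 = 6088868/41 + 21905 = 6986973/41 ≈ 1.7041e+5)
k + f = 6986973/41 - 1339884 = -47948271/41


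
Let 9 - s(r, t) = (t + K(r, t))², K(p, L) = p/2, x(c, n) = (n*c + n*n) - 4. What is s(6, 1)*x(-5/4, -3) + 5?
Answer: -225/4 ≈ -56.250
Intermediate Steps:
x(c, n) = -4 + n² + c*n (x(c, n) = (c*n + n²) - 4 = (n² + c*n) - 4 = -4 + n² + c*n)
K(p, L) = p/2 (K(p, L) = p*(½) = p/2)
s(r, t) = 9 - (t + r/2)²
s(6, 1)*x(-5/4, -3) + 5 = (9 - (6 + 2*1)²/4)*(-4 + (-3)² - 5/4*(-3)) + 5 = (9 - (6 + 2)²/4)*(-4 + 9 - 5*¼*(-3)) + 5 = (9 - ¼*8²)*(-4 + 9 - 5/4*(-3)) + 5 = (9 - ¼*64)*(-4 + 9 + 15/4) + 5 = (9 - 16)*(35/4) + 5 = -7*35/4 + 5 = -245/4 + 5 = -225/4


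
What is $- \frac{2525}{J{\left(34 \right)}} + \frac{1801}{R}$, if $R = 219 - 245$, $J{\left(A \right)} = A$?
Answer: $- \frac{31721}{221} \approx -143.53$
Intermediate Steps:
$R = -26$ ($R = 219 - 245 = -26$)
$- \frac{2525}{J{\left(34 \right)}} + \frac{1801}{R} = - \frac{2525}{34} + \frac{1801}{-26} = \left(-2525\right) \frac{1}{34} + 1801 \left(- \frac{1}{26}\right) = - \frac{2525}{34} - \frac{1801}{26} = - \frac{31721}{221}$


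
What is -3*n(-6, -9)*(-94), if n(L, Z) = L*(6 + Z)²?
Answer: -15228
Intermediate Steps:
-3*n(-6, -9)*(-94) = -(-18)*(6 - 9)²*(-94) = -(-18)*(-3)²*(-94) = -(-18)*9*(-94) = -3*(-54)*(-94) = 162*(-94) = -15228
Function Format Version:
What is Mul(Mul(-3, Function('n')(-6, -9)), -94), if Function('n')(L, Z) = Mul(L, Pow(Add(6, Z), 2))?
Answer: -15228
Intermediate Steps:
Mul(Mul(-3, Function('n')(-6, -9)), -94) = Mul(Mul(-3, Mul(-6, Pow(Add(6, -9), 2))), -94) = Mul(Mul(-3, Mul(-6, Pow(-3, 2))), -94) = Mul(Mul(-3, Mul(-6, 9)), -94) = Mul(Mul(-3, -54), -94) = Mul(162, -94) = -15228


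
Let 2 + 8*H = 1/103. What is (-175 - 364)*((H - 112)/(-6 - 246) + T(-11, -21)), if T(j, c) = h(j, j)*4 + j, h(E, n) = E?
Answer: 96918591/3296 ≈ 29405.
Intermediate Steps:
H = -205/824 (H = -1/4 + (1/8)/103 = -1/4 + (1/8)*(1/103) = -1/4 + 1/824 = -205/824 ≈ -0.24879)
T(j, c) = 5*j (T(j, c) = j*4 + j = 4*j + j = 5*j)
(-175 - 364)*((H - 112)/(-6 - 246) + T(-11, -21)) = (-175 - 364)*((-205/824 - 112)/(-6 - 246) + 5*(-11)) = -539*(-92493/824/(-252) - 55) = -539*(-92493/824*(-1/252) - 55) = -539*(10277/23072 - 55) = -539*(-1258683/23072) = 96918591/3296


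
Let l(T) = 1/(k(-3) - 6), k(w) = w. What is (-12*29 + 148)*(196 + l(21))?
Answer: -352600/9 ≈ -39178.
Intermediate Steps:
l(T) = -⅑ (l(T) = 1/(-3 - 6) = 1/(-9) = -⅑)
(-12*29 + 148)*(196 + l(21)) = (-12*29 + 148)*(196 - ⅑) = (-348 + 148)*(1763/9) = -200*1763/9 = -352600/9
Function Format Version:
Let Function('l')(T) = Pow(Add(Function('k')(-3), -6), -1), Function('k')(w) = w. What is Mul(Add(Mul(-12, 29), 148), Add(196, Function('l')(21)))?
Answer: Rational(-352600, 9) ≈ -39178.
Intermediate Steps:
Function('l')(T) = Rational(-1, 9) (Function('l')(T) = Pow(Add(-3, -6), -1) = Pow(-9, -1) = Rational(-1, 9))
Mul(Add(Mul(-12, 29), 148), Add(196, Function('l')(21))) = Mul(Add(Mul(-12, 29), 148), Add(196, Rational(-1, 9))) = Mul(Add(-348, 148), Rational(1763, 9)) = Mul(-200, Rational(1763, 9)) = Rational(-352600, 9)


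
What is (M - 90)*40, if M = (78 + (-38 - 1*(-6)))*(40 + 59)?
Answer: 178560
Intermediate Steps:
M = 4554 (M = (78 + (-38 + 6))*99 = (78 - 32)*99 = 46*99 = 4554)
(M - 90)*40 = (4554 - 90)*40 = 4464*40 = 178560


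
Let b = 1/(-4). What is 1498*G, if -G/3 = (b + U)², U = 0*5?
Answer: -2247/8 ≈ -280.88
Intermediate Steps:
b = -¼ (b = 1*(-¼) = -¼ ≈ -0.25000)
U = 0
G = -3/16 (G = -3*(-¼ + 0)² = -3*(-¼)² = -3*1/16 = -3/16 ≈ -0.18750)
1498*G = 1498*(-3/16) = -2247/8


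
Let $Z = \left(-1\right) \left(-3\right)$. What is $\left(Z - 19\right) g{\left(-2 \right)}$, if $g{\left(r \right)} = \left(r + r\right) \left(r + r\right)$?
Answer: $-256$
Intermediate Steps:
$g{\left(r \right)} = 4 r^{2}$ ($g{\left(r \right)} = 2 r 2 r = 4 r^{2}$)
$Z = 3$
$\left(Z - 19\right) g{\left(-2 \right)} = \left(3 - 19\right) 4 \left(-2\right)^{2} = - 16 \cdot 4 \cdot 4 = \left(-16\right) 16 = -256$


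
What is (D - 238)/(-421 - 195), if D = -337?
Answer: 575/616 ≈ 0.93344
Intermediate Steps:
(D - 238)/(-421 - 195) = (-337 - 238)/(-421 - 195) = -575/(-616) = -575*(-1/616) = 575/616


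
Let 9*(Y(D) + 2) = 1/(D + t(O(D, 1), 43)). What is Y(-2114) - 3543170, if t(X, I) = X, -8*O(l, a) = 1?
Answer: -539331012332/152217 ≈ -3.5432e+6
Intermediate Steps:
O(l, a) = -⅛ (O(l, a) = -⅛*1 = -⅛)
Y(D) = -2 + 1/(9*(-⅛ + D)) (Y(D) = -2 + 1/(9*(D - ⅛)) = -2 + 1/(9*(-⅛ + D)))
Y(-2114) - 3543170 = 2*(13 - 72*(-2114))/(9*(-1 + 8*(-2114))) - 3543170 = 2*(13 + 152208)/(9*(-1 - 16912)) - 3543170 = (2/9)*152221/(-16913) - 3543170 = (2/9)*(-1/16913)*152221 - 3543170 = -304442/152217 - 3543170 = -539331012332/152217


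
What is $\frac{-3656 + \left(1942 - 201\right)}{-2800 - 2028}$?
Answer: $\frac{1915}{4828} \approx 0.39664$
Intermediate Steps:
$\frac{-3656 + \left(1942 - 201\right)}{-2800 - 2028} = \frac{-3656 + \left(1942 - 201\right)}{-4828} = \left(-3656 + 1741\right) \left(- \frac{1}{4828}\right) = \left(-1915\right) \left(- \frac{1}{4828}\right) = \frac{1915}{4828}$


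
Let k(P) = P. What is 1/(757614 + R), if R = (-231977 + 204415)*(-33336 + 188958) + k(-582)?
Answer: -1/4288496532 ≈ -2.3318e-10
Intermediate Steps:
R = -4289254146 (R = (-231977 + 204415)*(-33336 + 188958) - 582 = -27562*155622 - 582 = -4289253564 - 582 = -4289254146)
1/(757614 + R) = 1/(757614 - 4289254146) = 1/(-4288496532) = -1/4288496532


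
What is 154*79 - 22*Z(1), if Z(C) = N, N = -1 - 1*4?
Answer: 12276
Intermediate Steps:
N = -5 (N = -1 - 4 = -5)
Z(C) = -5
154*79 - 22*Z(1) = 154*79 - 22*(-5) = 12166 + 110 = 12276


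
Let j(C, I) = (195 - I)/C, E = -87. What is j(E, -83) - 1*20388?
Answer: -1774034/87 ≈ -20391.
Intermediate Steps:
j(C, I) = (195 - I)/C
j(E, -83) - 1*20388 = (195 - 1*(-83))/(-87) - 1*20388 = -(195 + 83)/87 - 20388 = -1/87*278 - 20388 = -278/87 - 20388 = -1774034/87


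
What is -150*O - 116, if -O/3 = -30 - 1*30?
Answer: -27116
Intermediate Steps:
O = 180 (O = -3*(-30 - 1*30) = -3*(-30 - 30) = -3*(-60) = 180)
-150*O - 116 = -150*180 - 116 = -27000 - 116 = -27116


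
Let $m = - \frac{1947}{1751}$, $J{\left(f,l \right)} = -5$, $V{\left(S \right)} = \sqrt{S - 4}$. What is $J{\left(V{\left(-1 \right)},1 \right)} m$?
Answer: $\frac{9735}{1751} \approx 5.5597$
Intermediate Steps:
$V{\left(S \right)} = \sqrt{-4 + S}$
$m = - \frac{1947}{1751}$ ($m = \left(-1947\right) \frac{1}{1751} = - \frac{1947}{1751} \approx -1.1119$)
$J{\left(V{\left(-1 \right)},1 \right)} m = \left(-5\right) \left(- \frac{1947}{1751}\right) = \frac{9735}{1751}$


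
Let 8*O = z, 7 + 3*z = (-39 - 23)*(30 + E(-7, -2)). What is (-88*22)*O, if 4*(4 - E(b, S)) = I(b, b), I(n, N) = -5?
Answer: 530585/3 ≈ 1.7686e+5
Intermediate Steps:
E(b, S) = 21/4 (E(b, S) = 4 - ¼*(-5) = 4 + 5/4 = 21/4)
z = -4385/6 (z = -7/3 + ((-39 - 23)*(30 + 21/4))/3 = -7/3 + (-62*141/4)/3 = -7/3 + (⅓)*(-4371/2) = -7/3 - 1457/2 = -4385/6 ≈ -730.83)
O = -4385/48 (O = (⅛)*(-4385/6) = -4385/48 ≈ -91.354)
(-88*22)*O = -88*22*(-4385/48) = -1936*(-4385/48) = 530585/3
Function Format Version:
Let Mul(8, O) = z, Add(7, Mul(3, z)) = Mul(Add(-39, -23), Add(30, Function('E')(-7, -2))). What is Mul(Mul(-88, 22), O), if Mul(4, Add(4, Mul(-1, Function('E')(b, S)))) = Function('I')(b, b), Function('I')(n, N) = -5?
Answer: Rational(530585, 3) ≈ 1.7686e+5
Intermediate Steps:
Function('E')(b, S) = Rational(21, 4) (Function('E')(b, S) = Add(4, Mul(Rational(-1, 4), -5)) = Add(4, Rational(5, 4)) = Rational(21, 4))
z = Rational(-4385, 6) (z = Add(Rational(-7, 3), Mul(Rational(1, 3), Mul(Add(-39, -23), Add(30, Rational(21, 4))))) = Add(Rational(-7, 3), Mul(Rational(1, 3), Mul(-62, Rational(141, 4)))) = Add(Rational(-7, 3), Mul(Rational(1, 3), Rational(-4371, 2))) = Add(Rational(-7, 3), Rational(-1457, 2)) = Rational(-4385, 6) ≈ -730.83)
O = Rational(-4385, 48) (O = Mul(Rational(1, 8), Rational(-4385, 6)) = Rational(-4385, 48) ≈ -91.354)
Mul(Mul(-88, 22), O) = Mul(Mul(-88, 22), Rational(-4385, 48)) = Mul(-1936, Rational(-4385, 48)) = Rational(530585, 3)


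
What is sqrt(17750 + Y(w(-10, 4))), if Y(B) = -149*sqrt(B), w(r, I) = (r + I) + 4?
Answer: sqrt(17750 - 149*I*sqrt(2)) ≈ 133.23 - 0.7908*I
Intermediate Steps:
w(r, I) = 4 + I + r (w(r, I) = (I + r) + 4 = 4 + I + r)
sqrt(17750 + Y(w(-10, 4))) = sqrt(17750 - 149*sqrt(4 + 4 - 10)) = sqrt(17750 - 149*I*sqrt(2))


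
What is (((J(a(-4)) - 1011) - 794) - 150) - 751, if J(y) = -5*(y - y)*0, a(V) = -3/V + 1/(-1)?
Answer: -2706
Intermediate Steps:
a(V) = -1 - 3/V (a(V) = -3/V + 1*(-1) = -3/V - 1 = -1 - 3/V)
J(y) = 0 (J(y) = -5*0*0 = 0*0 = 0)
(((J(a(-4)) - 1011) - 794) - 150) - 751 = (((0 - 1011) - 794) - 150) - 751 = ((-1011 - 794) - 150) - 751 = (-1805 - 150) - 751 = -1955 - 751 = -2706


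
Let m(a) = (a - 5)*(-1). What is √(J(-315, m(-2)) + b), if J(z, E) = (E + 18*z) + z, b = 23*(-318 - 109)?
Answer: I*√15799 ≈ 125.69*I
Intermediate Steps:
b = -9821 (b = 23*(-427) = -9821)
m(a) = 5 - a (m(a) = (-5 + a)*(-1) = 5 - a)
J(z, E) = E + 19*z
√(J(-315, m(-2)) + b) = √(((5 - 1*(-2)) + 19*(-315)) - 9821) = √(((5 + 2) - 5985) - 9821) = √((7 - 5985) - 9821) = √(-5978 - 9821) = √(-15799) = I*√15799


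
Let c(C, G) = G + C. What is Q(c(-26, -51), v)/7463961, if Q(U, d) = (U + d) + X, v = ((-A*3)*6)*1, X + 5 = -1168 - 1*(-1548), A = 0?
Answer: 298/7463961 ≈ 3.9925e-5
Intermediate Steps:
c(C, G) = C + G
X = 375 (X = -5 + (-1168 - 1*(-1548)) = -5 + (-1168 + 1548) = -5 + 380 = 375)
v = 0 (v = ((-1*0*3)*6)*1 = ((0*3)*6)*1 = (0*6)*1 = 0*1 = 0)
Q(U, d) = 375 + U + d (Q(U, d) = (U + d) + 375 = 375 + U + d)
Q(c(-26, -51), v)/7463961 = (375 + (-26 - 51) + 0)/7463961 = (375 - 77 + 0)*(1/7463961) = 298*(1/7463961) = 298/7463961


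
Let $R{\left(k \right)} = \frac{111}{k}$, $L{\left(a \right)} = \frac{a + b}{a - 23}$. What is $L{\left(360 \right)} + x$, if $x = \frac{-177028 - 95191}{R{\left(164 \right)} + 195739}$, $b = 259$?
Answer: $\frac{4825709341}{10818140459} \approx 0.44608$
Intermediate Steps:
$L{\left(a \right)} = \frac{259 + a}{-23 + a}$ ($L{\left(a \right)} = \frac{a + 259}{a - 23} = \frac{259 + a}{-23 + a}$)
$x = - \frac{44643916}{32101307}$ ($x = \frac{-177028 - 95191}{\frac{111}{164} + 195739} = - \frac{272219}{111 \cdot \frac{1}{164} + 195739} = - \frac{272219}{\frac{111}{164} + 195739} = - \frac{272219}{\frac{32101307}{164}} = \left(-272219\right) \frac{164}{32101307} = - \frac{44643916}{32101307} \approx -1.3907$)
$L{\left(360 \right)} + x = \frac{259 + 360}{-23 + 360} - \frac{44643916}{32101307} = \frac{1}{337} \cdot 619 - \frac{44643916}{32101307} = \frac{619}{337} - \frac{44643916}{32101307} = \frac{4825709341}{10818140459}$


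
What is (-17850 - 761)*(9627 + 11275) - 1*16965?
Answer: -389024087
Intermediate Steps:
(-17850 - 761)*(9627 + 11275) - 1*16965 = -18611*20902 - 16965 = -389007122 - 16965 = -389024087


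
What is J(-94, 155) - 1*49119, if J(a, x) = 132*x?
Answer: -28659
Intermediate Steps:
J(-94, 155) - 1*49119 = 132*155 - 1*49119 = 20460 - 49119 = -28659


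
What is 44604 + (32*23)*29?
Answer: 65948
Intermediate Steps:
44604 + (32*23)*29 = 44604 + 736*29 = 44604 + 21344 = 65948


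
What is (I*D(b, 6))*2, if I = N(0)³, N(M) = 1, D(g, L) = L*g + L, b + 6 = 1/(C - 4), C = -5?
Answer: -184/3 ≈ -61.333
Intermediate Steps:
b = -55/9 (b = -6 + 1/(-5 - 4) = -6 + 1/(-9) = -6 - ⅑ = -55/9 ≈ -6.1111)
D(g, L) = L + L*g
I = 1 (I = 1³ = 1)
(I*D(b, 6))*2 = (1*(6*(1 - 55/9)))*2 = (1*(6*(-46/9)))*2 = (1*(-92/3))*2 = -92/3*2 = -184/3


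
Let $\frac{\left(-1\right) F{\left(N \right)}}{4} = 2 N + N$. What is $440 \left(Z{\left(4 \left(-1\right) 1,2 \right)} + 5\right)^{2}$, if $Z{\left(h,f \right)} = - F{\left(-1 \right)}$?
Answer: $21560$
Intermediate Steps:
$F{\left(N \right)} = - 12 N$ ($F{\left(N \right)} = - 4 \left(2 N + N\right) = - 4 \cdot 3 N = - 12 N$)
$Z{\left(h,f \right)} = -12$ ($Z{\left(h,f \right)} = - \left(-12\right) \left(-1\right) = \left(-1\right) 12 = -12$)
$440 \left(Z{\left(4 \left(-1\right) 1,2 \right)} + 5\right)^{2} = 440 \left(-12 + 5\right)^{2} = 440 \left(-7\right)^{2} = 440 \cdot 49 = 21560$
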